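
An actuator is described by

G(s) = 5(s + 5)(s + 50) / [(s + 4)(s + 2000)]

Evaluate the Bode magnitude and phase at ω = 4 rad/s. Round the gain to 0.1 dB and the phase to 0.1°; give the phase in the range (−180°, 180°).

-17.0 dB, -1.9°

At s = jω = j4:
zero (s+5): 5 + j4 → |·| = √(5²+4²) = √41 ≈ 6.4031, ∠ = arctan(4/5) ≈ 38.66°
zero (s+50): 50 + j4 → |·| = √(50²+4²) = √2516 ≈ 50.16, ∠ = arctan(4/50) ≈ 4.57°
pole (s+4): 4 + j4 → |·| = √(4²+4²) = √32 ≈ 5.6569, ∠ = arctan(4/4) ≈ 45.00°
pole (s+2000): 2000 + j4 → |·| = √(2000²+4²) = √4000016 ≈ 2000, ∠ = arctan(4/2000) ≈ 0.11°
|G| = 5 · 321.18 / 11314 ≈ 0.14194
Gain = 20 log₁₀(0.14194) ≈ -16.96 dB
∠G = 43.23° − 45.11° = -1.88°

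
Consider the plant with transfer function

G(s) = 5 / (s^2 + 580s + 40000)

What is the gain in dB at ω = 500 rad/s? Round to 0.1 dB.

Substitute s = j500:
Numerator: 5 = 5 + j0
Denominator: (j500)^2 + 580(j500) + 40000 = -210000 + j290000
|N| = √(5² + 0²) ≈ 5, ∠N ≈ 0.00°
|D| = √(210000² + 290000²) ≈ 3.5805e+05, ∠D ≈ 125.91°
|G| = 5 / 3.5805e+05 ≈ 1.3965e-05
Gain = 20 log₁₀(1.3965e-05) ≈ -97.10 dB

-97.1 dB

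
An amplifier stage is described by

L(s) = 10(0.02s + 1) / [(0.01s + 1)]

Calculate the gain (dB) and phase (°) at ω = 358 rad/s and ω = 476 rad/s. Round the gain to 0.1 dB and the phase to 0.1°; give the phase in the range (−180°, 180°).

At ω = 358 rad/s:
zero (1 + j358·0.02) = 1 + j7.16 → |·| ≈ 7.2295, ∠ ≈ 82.05°
pole (1 + j358·0.01) = 1 + j3.58 → |·| ≈ 3.717, ∠ ≈ 74.39°
|L| = 10 · 7.2295 / (3.717) ≈ 19.45
Gain = 20 log₁₀(19.45) ≈ 25.78 dB
∠L = (82.05°) − (74.39°) = 7.66°

At ω = 476 rad/s:
zero (1 + j476·0.02) = 1 + j9.52 → |·| ≈ 9.5724, ∠ ≈ 84.00°
pole (1 + j476·0.01) = 1 + j4.76 → |·| ≈ 4.8639, ∠ ≈ 78.14°
|L| = 10 · 9.5724 / (4.8639) ≈ 19.681
Gain = 20 log₁₀(19.681) ≈ 25.88 dB
∠L = (84.00°) − (78.14°) = 5.86°

ω = 358: 25.8 dB, 7.7°; ω = 476: 25.9 dB, 5.9°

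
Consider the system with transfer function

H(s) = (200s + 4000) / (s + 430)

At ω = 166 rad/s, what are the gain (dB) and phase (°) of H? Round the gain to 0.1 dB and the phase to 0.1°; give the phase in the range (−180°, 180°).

37.2 dB, 62.0°

Substitute s = j166:
Numerator: 200(j166) + 4000 = 4000 + j33200
Denominator: (j166) + 430 = 430 + j166
|N| = √(4000² + 33200²) ≈ 33440, ∠N ≈ 83.13°
|D| = √(430² + 166²) ≈ 460.93, ∠D ≈ 21.11°
|H| = 33440 / 460.93 ≈ 72.549
Gain = 20 log₁₀(72.549) ≈ 37.21 dB
∠H = 83.13° − 21.11° = 62.02°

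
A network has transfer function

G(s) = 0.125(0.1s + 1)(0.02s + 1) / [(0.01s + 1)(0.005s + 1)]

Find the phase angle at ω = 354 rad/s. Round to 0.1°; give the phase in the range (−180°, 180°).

35.6°

At ω = 354 rad/s:
zero (1 + j354·0.1) = 1 + j35.4 → |·| ≈ 35.414, ∠ ≈ 88.38°
zero (1 + j354·0.02) = 1 + j7.08 → |·| ≈ 7.1503, ∠ ≈ 81.96°
pole (1 + j354·0.01) = 1 + j3.54 → |·| ≈ 3.6785, ∠ ≈ 74.23°
pole (1 + j354·0.005) = 1 + j1.77 → |·| ≈ 2.033, ∠ ≈ 60.53°
∠G = (88.38° + 81.96°) − (74.23° + 60.53°) = 35.58°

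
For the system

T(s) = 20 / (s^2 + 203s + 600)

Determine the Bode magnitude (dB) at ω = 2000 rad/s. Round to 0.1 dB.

-106.1 dB

Substitute s = j2000:
Numerator: 20 = 20 + j0
Denominator: (j2000)^2 + 203(j2000) + 600 = -3999400 + j406000
|N| = √(20² + 0²) ≈ 20, ∠N ≈ 0.00°
|D| = √(3999400² + 406000²) ≈ 4.02e+06, ∠D ≈ 174.20°
|T| = 20 / 4.02e+06 ≈ 4.9751e-06
Gain = 20 log₁₀(4.9751e-06) ≈ -106.06 dB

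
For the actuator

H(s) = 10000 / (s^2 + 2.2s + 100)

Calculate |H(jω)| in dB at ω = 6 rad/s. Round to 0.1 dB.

43.7 dB

At s = jω = j6:
quadratic: (j6)² + 2.2·j6 + 100 = 64 + j13.2 → |·| ≈ 65.347, ∠ ≈ 11.65°
|H| = 10000 / 65.347 ≈ 153.03
Gain = 20 log₁₀(153.03) ≈ 43.70 dB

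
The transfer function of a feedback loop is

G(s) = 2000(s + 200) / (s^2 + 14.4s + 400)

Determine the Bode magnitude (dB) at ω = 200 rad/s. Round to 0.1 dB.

23.1 dB

At s = jω = j200:
zero (s+200): 200 + j200 → |·| = √(200²+200²) = √80000 ≈ 282.84, ∠ = arctan(200/200) ≈ 45.00°
quadratic: (j200)² + 14.4·j200 + 400 = -39600 + j2880 → |·| ≈ 39705, ∠ ≈ 175.84°
|G| = 2000 · 282.84 / 39705 ≈ 14.247
Gain = 20 log₁₀(14.247) ≈ 23.07 dB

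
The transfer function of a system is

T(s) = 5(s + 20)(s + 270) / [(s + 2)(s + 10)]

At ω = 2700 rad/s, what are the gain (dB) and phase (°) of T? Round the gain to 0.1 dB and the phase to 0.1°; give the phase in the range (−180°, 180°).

At s = jω = j2700:
zero (s+20): 20 + j2700 → |·| = √(20²+2700²) = √7290400 ≈ 2700.1, ∠ = arctan(2700/20) ≈ 89.58°
zero (s+270): 270 + j2700 → |·| = √(270²+2700²) = √7362900 ≈ 2713.5, ∠ = arctan(2700/270) ≈ 84.29°
pole (s+2): 2 + j2700 → |·| = √(2²+2700²) = √7290004 ≈ 2700, ∠ = arctan(2700/2) ≈ 89.96°
pole (s+10): 10 + j2700 → |·| = √(10²+2700²) = √7290100 ≈ 2700, ∠ = arctan(2700/10) ≈ 89.79°
|T| = 5 · 7.3267e+06 / 7.29e+06 ≈ 5.0252
Gain = 20 log₁₀(5.0252) ≈ 14.02 dB
∠T = 173.87° − 179.75° = -5.88°

14.0 dB, -5.9°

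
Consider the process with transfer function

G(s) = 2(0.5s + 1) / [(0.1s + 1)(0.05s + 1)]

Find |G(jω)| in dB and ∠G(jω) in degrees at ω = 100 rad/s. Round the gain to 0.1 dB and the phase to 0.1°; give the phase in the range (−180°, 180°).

At ω = 100 rad/s:
zero (1 + j100·0.5) = 1 + j50 → |·| ≈ 50.01, ∠ ≈ 88.85°
pole (1 + j100·0.1) = 1 + j10 → |·| ≈ 10.05, ∠ ≈ 84.29°
pole (1 + j100·0.05) = 1 + j5 → |·| ≈ 5.099, ∠ ≈ 78.69°
|G| = 2 · 50.01 / (10.05 · 5.099) ≈ 1.9518
Gain = 20 log₁₀(1.9518) ≈ 5.81 dB
∠G = (88.85°) − (84.29° + 78.69°) = -74.13°

5.8 dB, -74.1°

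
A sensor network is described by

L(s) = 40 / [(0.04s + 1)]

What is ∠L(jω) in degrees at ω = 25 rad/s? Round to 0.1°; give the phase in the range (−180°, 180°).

-45.0°

At ω = 25 rad/s:
pole (1 + j25·0.04) = 1 + j1 → |·| ≈ 1.4142, ∠ ≈ 45.00°
∠L = (0°) − (45.00°) = -45.00°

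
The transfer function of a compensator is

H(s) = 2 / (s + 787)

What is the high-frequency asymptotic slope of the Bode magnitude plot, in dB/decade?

Each pole contributes −20 dB/decade at high frequency; each zero contributes +20 dB/decade.
Net: 0 zero(s) − 1 pole(s) → -20 dB/decade.

-20 dB/decade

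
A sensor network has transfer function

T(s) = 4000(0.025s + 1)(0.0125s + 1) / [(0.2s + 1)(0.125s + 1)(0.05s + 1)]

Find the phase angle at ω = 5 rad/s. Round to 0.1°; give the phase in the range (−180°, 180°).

-80.3°

At ω = 5 rad/s:
zero (1 + j5·0.025) = 1 + j0.125 → |·| ≈ 1.0078, ∠ ≈ 7.13°
zero (1 + j5·0.0125) = 1 + j0.0625 → |·| ≈ 1.002, ∠ ≈ 3.58°
pole (1 + j5·0.2) = 1 + j1 → |·| ≈ 1.4142, ∠ ≈ 45.00°
pole (1 + j5·0.125) = 1 + j0.625 → |·| ≈ 1.1792, ∠ ≈ 32.01°
pole (1 + j5·0.05) = 1 + j0.25 → |·| ≈ 1.0308, ∠ ≈ 14.04°
∠T = (7.13° + 3.58°) − (45.00° + 32.01° + 14.04°) = -80.34°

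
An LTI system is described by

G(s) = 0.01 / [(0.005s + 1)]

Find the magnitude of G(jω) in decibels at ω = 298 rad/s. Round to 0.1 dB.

-45.1 dB

At ω = 298 rad/s:
pole (1 + j298·0.005) = 1 + j1.49 → |·| ≈ 1.7945, ∠ ≈ 56.13°
|G| = 0.01 · 1 / (1.7945) ≈ 0.0055726
Gain = 20 log₁₀(0.0055726) ≈ -45.08 dB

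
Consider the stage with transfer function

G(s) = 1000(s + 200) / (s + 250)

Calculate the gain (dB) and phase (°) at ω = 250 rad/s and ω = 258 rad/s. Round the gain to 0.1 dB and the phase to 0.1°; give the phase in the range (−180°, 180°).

At s = jω = j250:
zero (s+200): 200 + j250 → |·| = √(200²+250²) = √102500 ≈ 320.16, ∠ = arctan(250/200) ≈ 51.34°
pole (s+250): 250 + j250 → |·| = √(250²+250²) = √125000 ≈ 353.55, ∠ = arctan(250/250) ≈ 45.00°
|G| = 1000 · 320.16 / 353.55 ≈ 905.56
Gain = 20 log₁₀(905.56) ≈ 59.14 dB
∠G = 51.34° − 45.00° = 6.34°

At s = jω = j258:
zero (s+200): 200 + j258 → |·| = √(200²+258²) = √106564 ≈ 326.44, ∠ = arctan(258/200) ≈ 52.22°
pole (s+250): 250 + j258 → |·| = √(250²+258²) = √129064 ≈ 359.25, ∠ = arctan(258/250) ≈ 45.90°
|G| = 1000 · 326.44 / 359.25 ≈ 908.67
Gain = 20 log₁₀(908.67) ≈ 59.17 dB
∠G = 52.22° − 45.90° = 6.32°

ω = 250: 59.1 dB, 6.3°; ω = 258: 59.2 dB, 6.3°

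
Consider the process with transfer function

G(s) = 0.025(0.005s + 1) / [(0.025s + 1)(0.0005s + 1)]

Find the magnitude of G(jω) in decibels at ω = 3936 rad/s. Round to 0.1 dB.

-52.9 dB

At ω = 3936 rad/s:
zero (1 + j3936·0.005) = 1 + j19.68 → |·| ≈ 19.705, ∠ ≈ 87.09°
pole (1 + j3936·0.025) = 1 + j98.4 → |·| ≈ 98.405, ∠ ≈ 89.42°
pole (1 + j3936·0.0005) = 1 + j1.968 → |·| ≈ 2.2075, ∠ ≈ 63.06°
|G| = 0.025 · 19.705 / (98.405 · 2.2075) ≈ 0.0022678
Gain = 20 log₁₀(0.0022678) ≈ -52.89 dB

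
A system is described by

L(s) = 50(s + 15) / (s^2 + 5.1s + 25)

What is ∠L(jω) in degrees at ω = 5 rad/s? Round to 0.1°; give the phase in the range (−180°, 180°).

-71.6°

At s = jω = j5:
zero (s+15): 15 + j5 → |·| = √(15²+5²) = √250 ≈ 15.811, ∠ = arctan(5/15) ≈ 18.43°
quadratic: (j5)² + 5.1·j5 + 25 = 0 + j25.5 → |·| ≈ 25.5, ∠ ≈ 90.00°
∠L = 18.43° − 90.00° = -71.57°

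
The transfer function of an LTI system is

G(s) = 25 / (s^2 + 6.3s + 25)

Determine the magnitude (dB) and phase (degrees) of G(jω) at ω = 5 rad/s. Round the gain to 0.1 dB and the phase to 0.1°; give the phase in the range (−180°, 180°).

At s = jω = j5:
quadratic: (j5)² + 6.3·j5 + 25 = 0 + j31.5 → |·| ≈ 31.5, ∠ ≈ 90.00°
|G| = 25 / 31.5 ≈ 0.79365
Gain = 20 log₁₀(0.79365) ≈ -2.01 dB
∠G = 0.00° − 90.00° = -90.00°

-2.0 dB, -90.0°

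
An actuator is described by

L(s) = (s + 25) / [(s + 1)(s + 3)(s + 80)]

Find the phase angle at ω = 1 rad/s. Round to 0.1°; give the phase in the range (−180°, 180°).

At s = jω = j1:
zero (s+25): 25 + j1 → |·| = √(25²+1²) = √626 ≈ 25.02, ∠ = arctan(1/25) ≈ 2.29°
pole (s+1): 1 + j1 → |·| = √(1²+1²) = √2 ≈ 1.4142, ∠ = arctan(1/1) ≈ 45.00°
pole (s+3): 3 + j1 → |·| = √(3²+1²) = √10 ≈ 3.1623, ∠ = arctan(1/3) ≈ 18.43°
pole (s+80): 80 + j1 → |·| = √(80²+1²) = √6401 ≈ 80.006, ∠ = arctan(1/80) ≈ 0.72°
∠L = 2.29° − 64.15° = -61.86°

-61.9°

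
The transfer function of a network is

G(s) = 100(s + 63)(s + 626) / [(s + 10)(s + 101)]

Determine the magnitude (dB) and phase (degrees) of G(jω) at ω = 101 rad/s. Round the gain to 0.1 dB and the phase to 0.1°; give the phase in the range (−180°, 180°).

54.3 dB, -62.1°

At s = jω = j101:
zero (s+63): 63 + j101 → |·| = √(63²+101²) = √14170 ≈ 119.04, ∠ = arctan(101/63) ≈ 58.05°
zero (s+626): 626 + j101 → |·| = √(626²+101²) = √402077 ≈ 634.1, ∠ = arctan(101/626) ≈ 9.17°
pole (s+10): 10 + j101 → |·| = √(10²+101²) = √10301 ≈ 101.49, ∠ = arctan(101/10) ≈ 84.35°
pole (s+101): 101 + j101 → |·| = √(101²+101²) = √20402 ≈ 142.84, ∠ = arctan(101/101) ≈ 45.00°
|G| = 100 · 75483 / 14497 ≈ 520.68
Gain = 20 log₁₀(520.68) ≈ 54.33 dB
∠G = 67.22° − 129.35° = -62.13°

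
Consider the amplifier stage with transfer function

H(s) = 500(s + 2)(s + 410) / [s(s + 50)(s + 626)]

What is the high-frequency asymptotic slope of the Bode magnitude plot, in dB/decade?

Each pole contributes −20 dB/decade at high frequency; each zero contributes +20 dB/decade.
Net: 2 zero(s) − 3 pole(s) → -20 dB/decade.

-20 dB/decade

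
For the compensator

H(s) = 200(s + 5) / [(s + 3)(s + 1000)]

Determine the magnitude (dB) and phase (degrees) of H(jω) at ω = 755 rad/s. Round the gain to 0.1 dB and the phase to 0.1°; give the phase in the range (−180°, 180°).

-15.9 dB, -37.2°

At s = jω = j755:
zero (s+5): 5 + j755 → |·| = √(5²+755²) = √570050 ≈ 755.02, ∠ = arctan(755/5) ≈ 89.62°
pole (s+3): 3 + j755 → |·| = √(3²+755²) = √570034 ≈ 755.01, ∠ = arctan(755/3) ≈ 89.77°
pole (s+1000): 1000 + j755 → |·| = √(1000²+755²) = √1570025 ≈ 1253, ∠ = arctan(755/1000) ≈ 37.05°
|H| = 200 · 755.02 / 9.4603e+05 ≈ 0.15962
Gain = 20 log₁₀(0.15962) ≈ -15.94 dB
∠H = 89.62° − 126.82° = -37.20°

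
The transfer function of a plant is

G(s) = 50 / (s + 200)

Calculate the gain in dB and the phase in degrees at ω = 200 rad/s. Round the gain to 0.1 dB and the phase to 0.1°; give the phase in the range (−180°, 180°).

-15.1 dB, -45.0°

Substitute s = j200:
Numerator: 50 = 50 + j0
Denominator: (j200) + 200 = 200 + j200
|N| = √(50² + 0²) ≈ 50, ∠N ≈ 0.00°
|D| = √(200² + 200²) ≈ 282.84, ∠D ≈ 45.00°
|G| = 50 / 282.84 ≈ 0.17678
Gain = 20 log₁₀(0.17678) ≈ -15.05 dB
∠G = 0.00° − 45.00° = -45.00°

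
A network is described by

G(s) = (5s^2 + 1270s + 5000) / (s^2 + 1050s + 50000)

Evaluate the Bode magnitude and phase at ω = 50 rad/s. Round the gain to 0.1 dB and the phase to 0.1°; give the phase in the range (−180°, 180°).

-0.9 dB, 48.9°

Substitute s = j50:
Numerator: 5(j50)^2 + 1270(j50) + 5000 = -7500 + j63500
Denominator: (j50)^2 + 1050(j50) + 50000 = 47500 + j52500
|N| = √(7500² + 63500²) ≈ 63941, ∠N ≈ 96.74°
|D| = √(47500² + 52500²) ≈ 70799, ∠D ≈ 47.86°
|G| = 63941 / 70799 ≈ 0.90313
Gain = 20 log₁₀(0.90313) ≈ -0.88 dB
∠G = 96.74° − 47.86° = 48.88°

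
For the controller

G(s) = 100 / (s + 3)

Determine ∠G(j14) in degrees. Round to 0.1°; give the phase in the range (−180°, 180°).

-77.9°

Substitute s = j14:
Numerator: 100 = 100 + j0
Denominator: (j14) + 3 = 3 + j14
|N| = √(100² + 0²) ≈ 100, ∠N ≈ 0.00°
|D| = √(3² + 14²) ≈ 14.318, ∠D ≈ 77.91°
∠G = 0.00° − 77.91° = -77.91°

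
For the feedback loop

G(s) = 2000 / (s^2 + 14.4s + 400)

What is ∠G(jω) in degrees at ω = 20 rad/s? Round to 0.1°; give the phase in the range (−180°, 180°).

-90.0°

At s = jω = j20:
quadratic: (j20)² + 14.4·j20 + 400 = 0 + j288 → |·| ≈ 288, ∠ ≈ 90.00°
∠G = 0.00° − 90.00° = -90.00°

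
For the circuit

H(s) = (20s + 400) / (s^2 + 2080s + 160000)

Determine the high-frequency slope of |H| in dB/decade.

Each pole contributes −20 dB/decade at high frequency; each zero contributes +20 dB/decade.
Net: 1 zero(s) − 2 pole(s) → -20 dB/decade.

-20 dB/decade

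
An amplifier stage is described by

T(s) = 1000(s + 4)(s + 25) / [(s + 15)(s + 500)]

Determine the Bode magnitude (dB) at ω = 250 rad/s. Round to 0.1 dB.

At s = jω = j250:
zero (s+4): 4 + j250 → |·| = √(4²+250²) = √62516 ≈ 250.03, ∠ = arctan(250/4) ≈ 89.08°
zero (s+25): 25 + j250 → |·| = √(25²+250²) = √63125 ≈ 251.25, ∠ = arctan(250/25) ≈ 84.29°
pole (s+15): 15 + j250 → |·| = √(15²+250²) = √62725 ≈ 250.45, ∠ = arctan(250/15) ≈ 86.57°
pole (s+500): 500 + j250 → |·| = √(500²+250²) = √312500 ≈ 559.02, ∠ = arctan(250/500) ≈ 26.57°
|T| = 1000 · 62820 / 1.4001e+05 ≈ 448.68
Gain = 20 log₁₀(448.68) ≈ 53.04 dB

53.0 dB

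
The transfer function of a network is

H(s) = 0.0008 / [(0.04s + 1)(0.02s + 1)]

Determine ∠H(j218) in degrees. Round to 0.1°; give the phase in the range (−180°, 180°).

-160.5°

At ω = 218 rad/s:
pole (1 + j218·0.04) = 1 + j8.72 → |·| ≈ 8.7772, ∠ ≈ 83.46°
pole (1 + j218·0.02) = 1 + j4.36 → |·| ≈ 4.4732, ∠ ≈ 77.08°
∠H = (0°) − (83.46° + 77.08°) = -160.54°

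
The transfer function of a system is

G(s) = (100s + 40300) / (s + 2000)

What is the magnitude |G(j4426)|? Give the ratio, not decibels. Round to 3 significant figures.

Substitute s = j4426:
Numerator: 100(j4426) + 40300 = 40300 + j442600
Denominator: (j4426) + 2000 = 2000 + j4426
|N| = √(40300² + 442600²) ≈ 4.4443e+05, ∠N ≈ 84.80°
|D| = √(2000² + 4426²) ≈ 4856.9, ∠D ≈ 65.68°
|G| = 4.4443e+05 / 4856.9 ≈ 91.505

91.5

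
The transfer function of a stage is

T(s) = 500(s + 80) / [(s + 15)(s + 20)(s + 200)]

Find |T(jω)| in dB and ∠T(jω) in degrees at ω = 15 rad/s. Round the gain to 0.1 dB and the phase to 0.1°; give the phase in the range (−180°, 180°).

-8.3 dB, -75.5°

At s = jω = j15:
zero (s+80): 80 + j15 → |·| = √(80²+15²) = √6625 ≈ 81.394, ∠ = arctan(15/80) ≈ 10.62°
pole (s+15): 15 + j15 → |·| = √(15²+15²) = √450 ≈ 21.213, ∠ = arctan(15/15) ≈ 45.00°
pole (s+20): 20 + j15 → |·| = √(20²+15²) = √625 ≈ 25, ∠ = arctan(15/20) ≈ 36.87°
pole (s+200): 200 + j15 → |·| = √(200²+15²) = √40225 ≈ 200.56, ∠ = arctan(15/200) ≈ 4.29°
|T| = 500 · 81.394 / 1.0636e+05 ≈ 0.38263
Gain = 20 log₁₀(0.38263) ≈ -8.34 dB
∠T = 10.62° − 86.16° = -75.54°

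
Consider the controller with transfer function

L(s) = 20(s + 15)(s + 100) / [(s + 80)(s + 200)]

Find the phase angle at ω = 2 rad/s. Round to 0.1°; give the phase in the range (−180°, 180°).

At s = jω = j2:
zero (s+15): 15 + j2 → |·| = √(15²+2²) = √229 ≈ 15.133, ∠ = arctan(2/15) ≈ 7.59°
zero (s+100): 100 + j2 → |·| = √(100²+2²) = √10004 ≈ 100.02, ∠ = arctan(2/100) ≈ 1.15°
pole (s+80): 80 + j2 → |·| = √(80²+2²) = √6404 ≈ 80.025, ∠ = arctan(2/80) ≈ 1.43°
pole (s+200): 200 + j2 → |·| = √(200²+2²) = √40004 ≈ 200.01, ∠ = arctan(2/200) ≈ 0.57°
∠L = 8.74° − 2.00° = 6.74°

6.7°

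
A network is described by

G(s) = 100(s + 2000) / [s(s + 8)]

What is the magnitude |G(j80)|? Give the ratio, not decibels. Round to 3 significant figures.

31.1

At s = jω = j80:
zero (s+2000): 2000 + j80 → |·| = √(2000²+80²) = √4006400 ≈ 2001.6, ∠ = arctan(80/2000) ≈ 2.29°
pole (s+8): 8 + j80 → |·| = √(8²+80²) = √6464 ≈ 80.399, ∠ = arctan(80/8) ≈ 84.29°
pole at origin: |s| = 80, ∠ = 90.00° (in denominator)
|G| = 100 · 2001.6 / 6431.9 ≈ 31.12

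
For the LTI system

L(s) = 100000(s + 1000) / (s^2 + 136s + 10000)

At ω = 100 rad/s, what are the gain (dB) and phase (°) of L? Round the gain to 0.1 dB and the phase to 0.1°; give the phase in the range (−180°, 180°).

At s = jω = j100:
zero (s+1000): 1000 + j100 → |·| = √(1000²+100²) = √1010000 ≈ 1005, ∠ = arctan(100/1000) ≈ 5.71°
quadratic: (j100)² + 136·j100 + 10000 = 0 + j13600 → |·| ≈ 13600, ∠ ≈ 90.00°
|L| = 100000 · 1005 / 13600 ≈ 7389.7
Gain = 20 log₁₀(7389.7) ≈ 77.37 dB
∠L = 5.71° − 90.00° = -84.29°

77.4 dB, -84.3°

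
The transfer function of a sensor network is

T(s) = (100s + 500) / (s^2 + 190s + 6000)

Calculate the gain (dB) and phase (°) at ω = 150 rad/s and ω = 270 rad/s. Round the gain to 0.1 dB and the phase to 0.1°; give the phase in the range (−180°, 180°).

ω = 150: -6.8 dB, -32.0°; ω = 270: -9.9 dB, -53.6°

Substitute s = j150:
Numerator: 100(j150) + 500 = 500 + j15000
Denominator: (j150)^2 + 190(j150) + 6000 = -16500 + j28500
|N| = √(500² + 15000²) ≈ 15008, ∠N ≈ 88.09°
|D| = √(16500² + 28500²) ≈ 32932, ∠D ≈ 120.07°
|T| = 15008 / 32932 ≈ 0.45573
Gain = 20 log₁₀(0.45573) ≈ -6.83 dB
∠T = 88.09° − 120.07° = -31.98°

Substitute s = j270:
Numerator: 100(j270) + 500 = 500 + j27000
Denominator: (j270)^2 + 190(j270) + 6000 = -66900 + j51300
|N| = √(500² + 27000²) ≈ 27005, ∠N ≈ 88.94°
|D| = √(66900² + 51300²) ≈ 84305, ∠D ≈ 142.52°
|T| = 27005 / 84305 ≈ 0.32033
Gain = 20 log₁₀(0.32033) ≈ -9.89 dB
∠T = 88.94° − 142.52° = -53.58°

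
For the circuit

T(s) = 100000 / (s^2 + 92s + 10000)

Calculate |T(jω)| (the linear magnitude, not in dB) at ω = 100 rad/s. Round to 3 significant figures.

At s = jω = j100:
quadratic: (j100)² + 92·j100 + 10000 = 0 + j9200 → |·| ≈ 9200, ∠ ≈ 90.00°
|T| = 100000 / 9200 ≈ 10.87

10.9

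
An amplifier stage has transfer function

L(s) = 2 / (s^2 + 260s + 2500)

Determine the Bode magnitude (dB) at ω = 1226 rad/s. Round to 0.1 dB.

Substitute s = j1226:
Numerator: 2 = 2 + j0
Denominator: (j1226)^2 + 260(j1226) + 2500 = -1500576 + j318760
|N| = √(2² + 0²) ≈ 2, ∠N ≈ 0.00°
|D| = √(1500576² + 318760²) ≈ 1.5341e+06, ∠D ≈ 168.01°
|L| = 2 / 1.5341e+06 ≈ 1.3037e-06
Gain = 20 log₁₀(1.3037e-06) ≈ -117.70 dB

-117.7 dB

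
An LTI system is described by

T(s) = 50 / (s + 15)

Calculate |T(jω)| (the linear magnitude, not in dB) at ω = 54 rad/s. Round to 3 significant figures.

At s = jω = j54:
pole (s+15): 15 + j54 → |·| = √(15²+54²) = √3141 ≈ 56.045, ∠ = arctan(54/15) ≈ 74.48°
|T| = 50 / 56.045 ≈ 0.89214

0.892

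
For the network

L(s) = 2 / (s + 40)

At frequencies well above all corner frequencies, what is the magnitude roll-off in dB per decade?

-20 dB/decade

Each pole contributes −20 dB/decade at high frequency; each zero contributes +20 dB/decade.
Net: 0 zero(s) − 1 pole(s) → -20 dB/decade.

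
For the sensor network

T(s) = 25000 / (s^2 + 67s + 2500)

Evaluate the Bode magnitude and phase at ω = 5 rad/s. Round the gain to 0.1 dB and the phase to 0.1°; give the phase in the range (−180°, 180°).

20.0 dB, -7.7°

At s = jω = j5:
quadratic: (j5)² + 67·j5 + 2500 = 2475 + j335 → |·| ≈ 2497.6, ∠ ≈ 7.71°
|T| = 25000 / 2497.6 ≈ 10.01
Gain = 20 log₁₀(10.01) ≈ 20.01 dB
∠T = 0.00° − 7.71° = -7.71°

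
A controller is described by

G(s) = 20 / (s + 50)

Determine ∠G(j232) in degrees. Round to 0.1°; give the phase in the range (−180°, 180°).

At s = jω = j232:
pole (s+50): 50 + j232 → |·| = √(50²+232²) = √56324 ≈ 237.33, ∠ = arctan(232/50) ≈ 77.84°
∠G = 0.00° − 77.84° = -77.84°

-77.8°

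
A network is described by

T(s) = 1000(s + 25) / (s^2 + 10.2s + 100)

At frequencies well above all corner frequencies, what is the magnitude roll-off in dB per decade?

-20 dB/decade

Each pole contributes −20 dB/decade at high frequency; each zero contributes +20 dB/decade.
Net: 1 zero(s) − 2 pole(s) → -20 dB/decade.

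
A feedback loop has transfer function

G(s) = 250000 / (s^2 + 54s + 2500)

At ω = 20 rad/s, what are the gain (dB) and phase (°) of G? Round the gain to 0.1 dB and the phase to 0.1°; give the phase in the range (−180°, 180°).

At s = jω = j20:
quadratic: (j20)² + 54·j20 + 2500 = 2100 + j1080 → |·| ≈ 2361.4, ∠ ≈ 27.22°
|G| = 250000 / 2361.4 ≈ 105.87
Gain = 20 log₁₀(105.87) ≈ 40.50 dB
∠G = 0.00° − 27.22° = -27.22°

40.5 dB, -27.2°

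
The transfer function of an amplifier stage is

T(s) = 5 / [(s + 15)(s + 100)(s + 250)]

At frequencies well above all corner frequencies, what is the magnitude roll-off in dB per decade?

-60 dB/decade

Each pole contributes −20 dB/decade at high frequency; each zero contributes +20 dB/decade.
Net: 0 zero(s) − 3 pole(s) → -60 dB/decade.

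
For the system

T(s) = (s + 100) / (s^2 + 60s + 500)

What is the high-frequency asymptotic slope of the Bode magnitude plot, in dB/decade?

Each pole contributes −20 dB/decade at high frequency; each zero contributes +20 dB/decade.
Net: 1 zero(s) − 2 pole(s) → -20 dB/decade.

-20 dB/decade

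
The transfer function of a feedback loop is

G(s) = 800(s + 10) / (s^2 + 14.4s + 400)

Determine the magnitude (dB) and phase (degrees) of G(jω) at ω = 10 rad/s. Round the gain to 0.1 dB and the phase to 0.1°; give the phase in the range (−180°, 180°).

30.6 dB, 19.4°

At s = jω = j10:
zero (s+10): 10 + j10 → |·| = √(10²+10²) = √200 ≈ 14.142, ∠ = arctan(10/10) ≈ 45.00°
quadratic: (j10)² + 14.4·j10 + 400 = 300 + j144 → |·| ≈ 332.77, ∠ ≈ 25.64°
|G| = 800 · 14.142 / 332.77 ≈ 33.998
Gain = 20 log₁₀(33.998) ≈ 30.63 dB
∠G = 45.00° − 25.64° = 19.36°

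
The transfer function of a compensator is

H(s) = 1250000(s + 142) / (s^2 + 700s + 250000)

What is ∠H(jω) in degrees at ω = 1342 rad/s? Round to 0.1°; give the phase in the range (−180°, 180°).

-64.8°

At s = jω = j1342:
zero (s+142): 142 + j1342 → |·| = √(142²+1342²) = √1821128 ≈ 1349.5, ∠ = arctan(1342/142) ≈ 83.96°
quadratic: (j1342)² + 700·j1342 + 250000 = -1550964 + j939400 → |·| ≈ 1.8133e+06, ∠ ≈ 148.80°
∠H = 83.96° − 148.80° = -64.84°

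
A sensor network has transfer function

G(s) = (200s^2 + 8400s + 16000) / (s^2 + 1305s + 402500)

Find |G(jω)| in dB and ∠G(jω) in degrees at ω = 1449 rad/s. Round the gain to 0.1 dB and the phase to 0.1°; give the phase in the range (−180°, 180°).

44.4 dB, 46.4°

Substitute s = j1449:
Numerator: 200(j1449)^2 + 8400(j1449) + 16000 = -419904200 + j12171600
Denominator: (j1449)^2 + 1305(j1449) + 402500 = -1697101 + j1890945
|N| = √(419904200² + 12171600²) ≈ 4.2008e+08, ∠N ≈ 178.34°
|D| = √(1697101² + 1890945²) ≈ 2.5408e+06, ∠D ≈ 131.91°
|G| = 4.2008e+08 / 2.5408e+06 ≈ 165.33
Gain = 20 log₁₀(165.33) ≈ 44.37 dB
∠G = 178.34° − 131.91° = 46.43°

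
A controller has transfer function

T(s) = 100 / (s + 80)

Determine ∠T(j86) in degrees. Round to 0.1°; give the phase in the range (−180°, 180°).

-47.1°

Substitute s = j86:
Numerator: 100 = 100 + j0
Denominator: (j86) + 80 = 80 + j86
|N| = √(100² + 0²) ≈ 100, ∠N ≈ 0.00°
|D| = √(80² + 86²) ≈ 117.46, ∠D ≈ 47.07°
∠T = 0.00° − 47.07° = -47.07°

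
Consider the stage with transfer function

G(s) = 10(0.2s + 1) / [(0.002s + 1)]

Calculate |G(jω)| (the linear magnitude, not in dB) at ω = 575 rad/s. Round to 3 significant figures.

At ω = 575 rad/s:
zero (1 + j575·0.2) = 1 + j115 → |·| ≈ 115, ∠ ≈ 89.50°
pole (1 + j575·0.002) = 1 + j1.15 → |·| ≈ 1.524, ∠ ≈ 48.99°
|G| = 10 · 115 / (1.524) ≈ 754.59

755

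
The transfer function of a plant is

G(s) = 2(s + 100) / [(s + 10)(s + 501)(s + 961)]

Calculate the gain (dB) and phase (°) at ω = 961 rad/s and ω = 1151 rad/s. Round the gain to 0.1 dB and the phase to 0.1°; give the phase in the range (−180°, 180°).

ω = 961: -117.3 dB, -112.8°; ω = 1151: -119.4 dB, -121.1°

At s = jω = j961:
zero (s+100): 100 + j961 → |·| = √(100²+961²) = √933521 ≈ 966.19, ∠ = arctan(961/100) ≈ 84.06°
pole (s+10): 10 + j961 → |·| = √(10²+961²) = √923621 ≈ 961.05, ∠ = arctan(961/10) ≈ 89.40°
pole (s+501): 501 + j961 → |·| = √(501²+961²) = √1174522 ≈ 1083.8, ∠ = arctan(961/501) ≈ 62.47°
pole (s+961): 961 + j961 → |·| = √(961²+961²) = √1847042 ≈ 1359.1, ∠ = arctan(961/961) ≈ 45.00°
|G| = 2 · 966.19 / 1.4156e+09 ≈ 1.3651e-06
Gain = 20 log₁₀(1.3651e-06) ≈ -117.30 dB
∠G = 84.06° − 196.87° = -112.81°

At s = jω = j1151:
zero (s+100): 100 + j1151 → |·| = √(100²+1151²) = √1334801 ≈ 1155.3, ∠ = arctan(1151/100) ≈ 85.03°
pole (s+10): 10 + j1151 → |·| = √(10²+1151²) = √1324901 ≈ 1151, ∠ = arctan(1151/10) ≈ 89.50°
pole (s+501): 501 + j1151 → |·| = √(501²+1151²) = √1575802 ≈ 1255.3, ∠ = arctan(1151/501) ≈ 66.48°
pole (s+961): 961 + j1151 → |·| = √(961²+1151²) = √2248322 ≈ 1499.4, ∠ = arctan(1151/961) ≈ 50.14°
|G| = 2 · 1155.3 / 2.1664e+09 ≈ 1.0666e-06
Gain = 20 log₁₀(1.0666e-06) ≈ -119.44 dB
∠G = 85.03° − 206.12° = -121.09°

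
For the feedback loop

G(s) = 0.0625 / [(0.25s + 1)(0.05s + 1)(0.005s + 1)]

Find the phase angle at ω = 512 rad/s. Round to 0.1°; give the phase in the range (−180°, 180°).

114.0°

At ω = 512 rad/s:
pole (1 + j512·0.25) = 1 + j128 → |·| ≈ 128, ∠ ≈ 89.55°
pole (1 + j512·0.05) = 1 + j25.6 → |·| ≈ 25.62, ∠ ≈ 87.76°
pole (1 + j512·0.005) = 1 + j2.56 → |·| ≈ 2.7484, ∠ ≈ 68.66°
∠G = (0°) − (89.55° + 87.76° + 68.66°) = -245.97° ≡ 114.03° (principal value)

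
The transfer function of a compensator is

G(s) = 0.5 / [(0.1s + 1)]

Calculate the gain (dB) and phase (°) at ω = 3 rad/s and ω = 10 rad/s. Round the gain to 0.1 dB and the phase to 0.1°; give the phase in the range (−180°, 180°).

At ω = 3 rad/s:
pole (1 + j3·0.1) = 1 + j0.3 → |·| ≈ 1.044, ∠ ≈ 16.70°
|G| = 0.5 · 1 / (1.044) ≈ 0.47893
Gain = 20 log₁₀(0.47893) ≈ -6.39 dB
∠G = (0°) − (16.70°) = -16.70°

At ω = 10 rad/s:
pole (1 + j10·0.1) = 1 + j1 → |·| ≈ 1.4142, ∠ ≈ 45.00°
|G| = 0.5 · 1 / (1.4142) ≈ 0.35356
Gain = 20 log₁₀(0.35356) ≈ -9.03 dB
∠G = (0°) − (45.00°) = -45.00°

ω = 3: -6.4 dB, -16.7°; ω = 10: -9.0 dB, -45.0°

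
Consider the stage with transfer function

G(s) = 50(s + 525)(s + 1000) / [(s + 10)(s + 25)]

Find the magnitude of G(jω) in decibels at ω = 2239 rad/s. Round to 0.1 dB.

35.0 dB

At s = jω = j2239:
zero (s+525): 525 + j2239 → |·| = √(525²+2239²) = √5288746 ≈ 2299.7, ∠ = arctan(2239/525) ≈ 76.80°
zero (s+1000): 1000 + j2239 → |·| = √(1000²+2239²) = √6013121 ≈ 2452.2, ∠ = arctan(2239/1000) ≈ 65.93°
pole (s+10): 10 + j2239 → |·| = √(10²+2239²) = √5013221 ≈ 2239, ∠ = arctan(2239/10) ≈ 89.74°
pole (s+25): 25 + j2239 → |·| = √(25²+2239²) = √5013746 ≈ 2239.1, ∠ = arctan(2239/25) ≈ 89.36°
|G| = 50 · 5.6393e+06 / 5.0133e+06 ≈ 56.243
Gain = 20 log₁₀(56.243) ≈ 35.00 dB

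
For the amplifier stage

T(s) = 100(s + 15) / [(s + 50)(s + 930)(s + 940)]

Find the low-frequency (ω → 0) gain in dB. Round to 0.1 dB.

T(0) = 100·15 / (50·930·940) ≈ 3.4317e-05
20 log₁₀(3.4317e-05) ≈ -89.29 dB

-89.3 dB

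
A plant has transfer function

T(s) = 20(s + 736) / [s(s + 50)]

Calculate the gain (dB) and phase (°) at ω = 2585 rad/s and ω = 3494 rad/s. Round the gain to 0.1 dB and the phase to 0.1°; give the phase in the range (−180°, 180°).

At s = jω = j2585:
zero (s+736): 736 + j2585 → |·| = √(736²+2585²) = √7223921 ≈ 2687.7, ∠ = arctan(2585/736) ≈ 74.11°
pole (s+50): 50 + j2585 → |·| = √(50²+2585²) = √6684725 ≈ 2585.5, ∠ = arctan(2585/50) ≈ 88.89°
pole at origin: |s| = 2585, ∠ = 90.00° (in denominator)
|T| = 20 · 2687.7 / 6.6835e+06 ≈ 0.0080428
Gain = 20 log₁₀(0.0080428) ≈ -41.89 dB
∠T = 74.11° − 178.89° = -104.78°

At s = jω = j3494:
zero (s+736): 736 + j3494 → |·| = √(736²+3494²) = √12749732 ≈ 3570.7, ∠ = arctan(3494/736) ≈ 78.10°
pole (s+50): 50 + j3494 → |·| = √(50²+3494²) = √12210536 ≈ 3494.4, ∠ = arctan(3494/50) ≈ 89.18°
pole at origin: |s| = 3494, ∠ = 90.00° (in denominator)
|T| = 20 · 3570.7 / 1.2209e+07 ≈ 0.0058493
Gain = 20 log₁₀(0.0058493) ≈ -44.66 dB
∠T = 78.10° − 179.18° = -101.08°

ω = 2585: -41.9 dB, -104.8°; ω = 3494: -44.7 dB, -101.1°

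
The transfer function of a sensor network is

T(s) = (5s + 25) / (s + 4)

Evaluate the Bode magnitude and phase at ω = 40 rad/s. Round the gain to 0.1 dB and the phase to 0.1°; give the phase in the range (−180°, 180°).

Substitute s = j40:
Numerator: 5(j40) + 25 = 25 + j200
Denominator: (j40) + 4 = 4 + j40
|N| = √(25² + 200²) ≈ 201.56, ∠N ≈ 82.87°
|D| = √(4² + 40²) ≈ 40.2, ∠D ≈ 84.29°
|T| = 201.56 / 40.2 ≈ 5.0139
Gain = 20 log₁₀(5.0139) ≈ 14.00 dB
∠T = 82.87° − 84.29° = -1.42°

14.0 dB, -1.4°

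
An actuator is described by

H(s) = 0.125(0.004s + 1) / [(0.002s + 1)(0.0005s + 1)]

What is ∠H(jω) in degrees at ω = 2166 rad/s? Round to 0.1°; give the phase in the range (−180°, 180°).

At ω = 2166 rad/s:
zero (1 + j2166·0.004) = 1 + j8.664 → |·| ≈ 8.7215, ∠ ≈ 83.42°
pole (1 + j2166·0.002) = 1 + j4.332 → |·| ≈ 4.4459, ∠ ≈ 77.00°
pole (1 + j2166·0.0005) = 1 + j1.083 → |·| ≈ 1.4741, ∠ ≈ 47.28°
∠H = (83.42°) − (77.00° + 47.28°) = -40.86°

-40.9°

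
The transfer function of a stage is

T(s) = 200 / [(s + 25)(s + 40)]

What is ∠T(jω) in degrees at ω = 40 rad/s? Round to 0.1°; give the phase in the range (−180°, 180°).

At s = jω = j40:
pole (s+25): 25 + j40 → |·| = √(25²+40²) = √2225 ≈ 47.17, ∠ = arctan(40/25) ≈ 57.99°
pole (s+40): 40 + j40 → |·| = √(40²+40²) = √3200 ≈ 56.569, ∠ = arctan(40/40) ≈ 45.00°
∠T = 0.00° − 102.99° = -102.99°

-103.0°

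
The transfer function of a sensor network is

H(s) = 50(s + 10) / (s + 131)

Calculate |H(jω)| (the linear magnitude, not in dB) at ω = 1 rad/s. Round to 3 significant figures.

At s = jω = j1:
zero (s+10): 10 + j1 → |·| = √(10²+1²) = √101 ≈ 10.05, ∠ = arctan(1/10) ≈ 5.71°
pole (s+131): 131 + j1 → |·| = √(131²+1²) = √17162 ≈ 131, ∠ = arctan(1/131) ≈ 0.44°
|H| = 50 · 10.05 / 131 ≈ 3.8359

3.84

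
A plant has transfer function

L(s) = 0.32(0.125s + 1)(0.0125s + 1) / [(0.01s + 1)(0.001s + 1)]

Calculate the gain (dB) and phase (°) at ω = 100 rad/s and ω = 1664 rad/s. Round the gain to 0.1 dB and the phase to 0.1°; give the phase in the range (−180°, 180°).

ω = 100: 13.1 dB, 86.1°; ω = 1664: 32.6 dB, 31.4°

At ω = 100 rad/s:
zero (1 + j100·0.125) = 1 + j12.5 → |·| ≈ 12.54, ∠ ≈ 85.43°
zero (1 + j100·0.0125) = 1 + j1.25 → |·| ≈ 1.6008, ∠ ≈ 51.34°
pole (1 + j100·0.01) = 1 + j1 → |·| ≈ 1.4142, ∠ ≈ 45.00°
pole (1 + j100·0.001) = 1 + j0.1 → |·| ≈ 1.005, ∠ ≈ 5.71°
|L| = 0.32 · 12.54 · 1.6008 / (1.4142 · 1.005) ≈ 4.5197
Gain = 20 log₁₀(4.5197) ≈ 13.10 dB
∠L = (85.43° + 51.34°) − (45.00° + 5.71°) = 86.06°

At ω = 1664 rad/s:
zero (1 + j1664·0.125) = 1 + j208 → |·| ≈ 208, ∠ ≈ 89.72°
zero (1 + j1664·0.0125) = 1 + j20.8 → |·| ≈ 20.824, ∠ ≈ 87.25°
pole (1 + j1664·0.01) = 1 + j16.64 → |·| ≈ 16.67, ∠ ≈ 86.56°
pole (1 + j1664·0.001) = 1 + j1.664 → |·| ≈ 1.9414, ∠ ≈ 59.00°
|L| = 0.32 · 208 · 20.824 / (16.67 · 1.9414) ≈ 42.828
Gain = 20 log₁₀(42.828) ≈ 32.63 dB
∠L = (89.72° + 87.25°) − (86.56° + 59.00°) = 31.41°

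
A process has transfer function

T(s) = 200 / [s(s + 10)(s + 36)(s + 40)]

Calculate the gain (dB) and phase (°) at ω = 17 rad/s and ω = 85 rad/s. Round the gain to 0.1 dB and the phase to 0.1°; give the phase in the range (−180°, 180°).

ω = 17: -69.3 dB, 162.2°; ω = 85: -110.0 dB, 54.9°

At s = jω = j17:
pole (s+10): 10 + j17 → |·| = √(10²+17²) = √389 ≈ 19.723, ∠ = arctan(17/10) ≈ 59.53°
pole (s+36): 36 + j17 → |·| = √(36²+17²) = √1585 ≈ 39.812, ∠ = arctan(17/36) ≈ 25.28°
pole (s+40): 40 + j17 → |·| = √(40²+17²) = √1889 ≈ 43.463, ∠ = arctan(17/40) ≈ 23.03°
pole at origin: |s| = 17, ∠ = 90.00° (in denominator)
|T| = 200 / 5.8017e+05 ≈ 0.00034473
Gain = 20 log₁₀(0.00034473) ≈ -69.25 dB
∠T = 0.00° − 197.84° = -197.84° ≡ 162.16° (principal value)

At s = jω = j85:
pole (s+10): 10 + j85 → |·| = √(10²+85²) = √7325 ≈ 85.586, ∠ = arctan(85/10) ≈ 83.29°
pole (s+36): 36 + j85 → |·| = √(36²+85²) = √8521 ≈ 92.309, ∠ = arctan(85/36) ≈ 67.05°
pole (s+40): 40 + j85 → |·| = √(40²+85²) = √8825 ≈ 93.941, ∠ = arctan(85/40) ≈ 64.80°
pole at origin: |s| = 85, ∠ = 90.00° (in denominator)
|T| = 200 / 6.3084e+07 ≈ 3.1704e-06
Gain = 20 log₁₀(3.1704e-06) ≈ -109.98 dB
∠T = 0.00° − 305.14° = -305.14° ≡ 54.86° (principal value)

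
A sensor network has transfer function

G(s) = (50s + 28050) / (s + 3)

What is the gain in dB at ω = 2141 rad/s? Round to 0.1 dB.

34.3 dB

Substitute s = j2141:
Numerator: 50(j2141) + 28050 = 28050 + j107050
Denominator: (j2141) + 3 = 3 + j2141
|N| = √(28050² + 107050²) ≈ 1.1066e+05, ∠N ≈ 75.32°
|D| = √(3² + 2141²) ≈ 2141, ∠D ≈ 89.92°
|G| = 1.1066e+05 / 2141 ≈ 51.686
Gain = 20 log₁₀(51.686) ≈ 34.27 dB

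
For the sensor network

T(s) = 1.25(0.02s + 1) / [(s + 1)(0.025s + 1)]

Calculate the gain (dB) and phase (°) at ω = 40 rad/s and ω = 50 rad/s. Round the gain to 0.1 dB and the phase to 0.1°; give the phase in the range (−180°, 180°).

ω = 40: -31.0 dB, -94.9°; ω = 50: -33.1 dB, -95.2°

At ω = 40 rad/s:
zero (1 + j40·0.02) = 1 + j0.8 → |·| ≈ 1.2806, ∠ ≈ 38.66°
pole (1 + j40·1) = 1 + j40 → |·| ≈ 40.012, ∠ ≈ 88.57°
pole (1 + j40·0.025) = 1 + j1 → |·| ≈ 1.4142, ∠ ≈ 45.00°
|T| = 1.25 · 1.2806 / (40.012 · 1.4142) ≈ 0.028289
Gain = 20 log₁₀(0.028289) ≈ -30.97 dB
∠T = (38.66°) − (88.57° + 45.00°) = -94.91°

At ω = 50 rad/s:
zero (1 + j50·0.02) = 1 + j1 → |·| ≈ 1.4142, ∠ ≈ 45.00°
pole (1 + j50·1) = 1 + j50 → |·| ≈ 50.01, ∠ ≈ 88.85°
pole (1 + j50·0.025) = 1 + j1.25 → |·| ≈ 1.6008, ∠ ≈ 51.34°
|T| = 1.25 · 1.4142 / (50.01 · 1.6008) ≈ 0.022081
Gain = 20 log₁₀(0.022081) ≈ -33.12 dB
∠T = (45.00°) − (88.85° + 51.34°) = -95.19°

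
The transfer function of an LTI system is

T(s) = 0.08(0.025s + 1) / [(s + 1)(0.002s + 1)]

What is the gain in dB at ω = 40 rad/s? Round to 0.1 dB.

-51.0 dB

At ω = 40 rad/s:
zero (1 + j40·0.025) = 1 + j1 → |·| ≈ 1.4142, ∠ ≈ 45.00°
pole (1 + j40·1) = 1 + j40 → |·| ≈ 40.012, ∠ ≈ 88.57°
pole (1 + j40·0.002) = 1 + j0.08 → |·| ≈ 1.0032, ∠ ≈ 4.57°
|T| = 0.08 · 1.4142 / (40.012 · 1.0032) ≈ 0.0028185
Gain = 20 log₁₀(0.0028185) ≈ -51.00 dB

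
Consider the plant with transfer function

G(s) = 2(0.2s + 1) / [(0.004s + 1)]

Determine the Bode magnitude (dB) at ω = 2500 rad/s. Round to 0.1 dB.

At ω = 2500 rad/s:
zero (1 + j2500·0.2) = 1 + j500 → |·| ≈ 500, ∠ ≈ 89.89°
pole (1 + j2500·0.004) = 1 + j10 → |·| ≈ 10.05, ∠ ≈ 84.29°
|G| = 2 · 500 / (10.05) ≈ 99.502
Gain = 20 log₁₀(99.502) ≈ 39.96 dB

40.0 dB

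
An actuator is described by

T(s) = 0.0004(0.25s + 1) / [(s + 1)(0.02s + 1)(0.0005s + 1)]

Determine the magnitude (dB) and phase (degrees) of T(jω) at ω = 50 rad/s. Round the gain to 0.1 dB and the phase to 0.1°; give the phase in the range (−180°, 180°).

At ω = 50 rad/s:
zero (1 + j50·0.25) = 1 + j12.5 → |·| ≈ 12.54, ∠ ≈ 85.43°
pole (1 + j50·1) = 1 + j50 → |·| ≈ 50.01, ∠ ≈ 88.85°
pole (1 + j50·0.02) = 1 + j1 → |·| ≈ 1.4142, ∠ ≈ 45.00°
pole (1 + j50·0.0005) = 1 + j0.025 → |·| ≈ 1.0003, ∠ ≈ 1.43°
|T| = 0.0004 · 12.54 / (50.01 · 1.4142 · 1.0003) ≈ 7.0902e-05
Gain = 20 log₁₀(7.0902e-05) ≈ -82.99 dB
∠T = (85.43°) − (88.85° + 45.00° + 1.43°) = -49.85°

-83.0 dB, -49.9°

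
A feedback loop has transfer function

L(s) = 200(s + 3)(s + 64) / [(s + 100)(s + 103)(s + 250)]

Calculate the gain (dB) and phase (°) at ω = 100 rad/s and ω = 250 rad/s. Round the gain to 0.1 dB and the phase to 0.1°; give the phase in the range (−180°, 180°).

ω = 100: -7.2 dB, 34.7°; ω = 250: -6.0 dB, -15.9°

At s = jω = j100:
zero (s+3): 3 + j100 → |·| = √(3²+100²) = √10009 ≈ 100.04, ∠ = arctan(100/3) ≈ 88.28°
zero (s+64): 64 + j100 → |·| = √(64²+100²) = √14096 ≈ 118.73, ∠ = arctan(100/64) ≈ 57.38°
pole (s+100): 100 + j100 → |·| = √(100²+100²) = √20000 ≈ 141.42, ∠ = arctan(100/100) ≈ 45.00°
pole (s+103): 103 + j100 → |·| = √(103²+100²) = √20609 ≈ 143.56, ∠ = arctan(100/103) ≈ 44.15°
pole (s+250): 250 + j100 → |·| = √(250²+100²) = √72500 ≈ 269.26, ∠ = arctan(100/250) ≈ 21.80°
|L| = 200 · 11878 / 5.4666e+06 ≈ 0.43457
Gain = 20 log₁₀(0.43457) ≈ -7.24 dB
∠L = 145.66° − 110.95° = 34.71°

At s = jω = j250:
zero (s+3): 3 + j250 → |·| = √(3²+250²) = √62509 ≈ 250.02, ∠ = arctan(250/3) ≈ 89.31°
zero (s+64): 64 + j250 → |·| = √(64²+250²) = √66596 ≈ 258.06, ∠ = arctan(250/64) ≈ 75.64°
pole (s+100): 100 + j250 → |·| = √(100²+250²) = √72500 ≈ 269.26, ∠ = arctan(250/100) ≈ 68.20°
pole (s+103): 103 + j250 → |·| = √(103²+250²) = √73109 ≈ 270.39, ∠ = arctan(250/103) ≈ 67.61°
pole (s+250): 250 + j250 → |·| = √(250²+250²) = √125000 ≈ 353.55, ∠ = arctan(250/250) ≈ 45.00°
|L| = 200 · 64520 / 2.574e+07 ≈ 0.50132
Gain = 20 log₁₀(0.50132) ≈ -6.00 dB
∠L = 164.95° − 180.81° = -15.86°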